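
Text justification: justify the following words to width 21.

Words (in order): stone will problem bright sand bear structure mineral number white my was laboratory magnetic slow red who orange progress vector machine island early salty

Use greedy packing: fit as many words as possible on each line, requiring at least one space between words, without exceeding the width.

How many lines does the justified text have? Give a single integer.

Answer: 9

Derivation:
Line 1: ['stone', 'will', 'problem'] (min_width=18, slack=3)
Line 2: ['bright', 'sand', 'bear'] (min_width=16, slack=5)
Line 3: ['structure', 'mineral'] (min_width=17, slack=4)
Line 4: ['number', 'white', 'my', 'was'] (min_width=19, slack=2)
Line 5: ['laboratory', 'magnetic'] (min_width=19, slack=2)
Line 6: ['slow', 'red', 'who', 'orange'] (min_width=19, slack=2)
Line 7: ['progress', 'vector'] (min_width=15, slack=6)
Line 8: ['machine', 'island', 'early'] (min_width=20, slack=1)
Line 9: ['salty'] (min_width=5, slack=16)
Total lines: 9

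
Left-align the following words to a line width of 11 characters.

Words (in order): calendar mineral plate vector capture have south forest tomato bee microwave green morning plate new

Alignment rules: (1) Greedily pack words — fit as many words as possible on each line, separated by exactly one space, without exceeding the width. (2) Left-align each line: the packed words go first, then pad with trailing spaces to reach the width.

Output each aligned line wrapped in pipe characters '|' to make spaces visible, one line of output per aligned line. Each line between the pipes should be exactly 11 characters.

Answer: |calendar   |
|mineral    |
|plate      |
|vector     |
|capture    |
|have south |
|forest     |
|tomato bee |
|microwave  |
|green      |
|morning    |
|plate new  |

Derivation:
Line 1: ['calendar'] (min_width=8, slack=3)
Line 2: ['mineral'] (min_width=7, slack=4)
Line 3: ['plate'] (min_width=5, slack=6)
Line 4: ['vector'] (min_width=6, slack=5)
Line 5: ['capture'] (min_width=7, slack=4)
Line 6: ['have', 'south'] (min_width=10, slack=1)
Line 7: ['forest'] (min_width=6, slack=5)
Line 8: ['tomato', 'bee'] (min_width=10, slack=1)
Line 9: ['microwave'] (min_width=9, slack=2)
Line 10: ['green'] (min_width=5, slack=6)
Line 11: ['morning'] (min_width=7, slack=4)
Line 12: ['plate', 'new'] (min_width=9, slack=2)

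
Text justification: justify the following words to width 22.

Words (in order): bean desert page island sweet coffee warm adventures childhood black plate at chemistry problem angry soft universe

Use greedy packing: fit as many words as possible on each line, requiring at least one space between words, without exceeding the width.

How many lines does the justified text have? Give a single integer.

Line 1: ['bean', 'desert', 'page'] (min_width=16, slack=6)
Line 2: ['island', 'sweet', 'coffee'] (min_width=19, slack=3)
Line 3: ['warm', 'adventures'] (min_width=15, slack=7)
Line 4: ['childhood', 'black', 'plate'] (min_width=21, slack=1)
Line 5: ['at', 'chemistry', 'problem'] (min_width=20, slack=2)
Line 6: ['angry', 'soft', 'universe'] (min_width=19, slack=3)
Total lines: 6

Answer: 6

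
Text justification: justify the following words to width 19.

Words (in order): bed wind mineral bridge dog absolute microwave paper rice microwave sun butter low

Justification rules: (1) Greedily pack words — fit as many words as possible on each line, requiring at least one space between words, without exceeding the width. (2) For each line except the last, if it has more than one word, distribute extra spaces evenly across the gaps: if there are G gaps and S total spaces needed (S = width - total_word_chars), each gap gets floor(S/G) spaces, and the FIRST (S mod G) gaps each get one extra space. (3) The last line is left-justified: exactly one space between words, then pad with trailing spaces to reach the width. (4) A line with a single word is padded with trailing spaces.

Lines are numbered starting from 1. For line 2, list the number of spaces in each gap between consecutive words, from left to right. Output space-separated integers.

Line 1: ['bed', 'wind', 'mineral'] (min_width=16, slack=3)
Line 2: ['bridge', 'dog', 'absolute'] (min_width=19, slack=0)
Line 3: ['microwave', 'paper'] (min_width=15, slack=4)
Line 4: ['rice', 'microwave', 'sun'] (min_width=18, slack=1)
Line 5: ['butter', 'low'] (min_width=10, slack=9)

Answer: 1 1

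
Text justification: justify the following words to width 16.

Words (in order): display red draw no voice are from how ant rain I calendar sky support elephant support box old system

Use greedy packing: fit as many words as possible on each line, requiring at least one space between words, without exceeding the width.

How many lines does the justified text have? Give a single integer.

Line 1: ['display', 'red', 'draw'] (min_width=16, slack=0)
Line 2: ['no', 'voice', 'are'] (min_width=12, slack=4)
Line 3: ['from', 'how', 'ant'] (min_width=12, slack=4)
Line 4: ['rain', 'I', 'calendar'] (min_width=15, slack=1)
Line 5: ['sky', 'support'] (min_width=11, slack=5)
Line 6: ['elephant', 'support'] (min_width=16, slack=0)
Line 7: ['box', 'old', 'system'] (min_width=14, slack=2)
Total lines: 7

Answer: 7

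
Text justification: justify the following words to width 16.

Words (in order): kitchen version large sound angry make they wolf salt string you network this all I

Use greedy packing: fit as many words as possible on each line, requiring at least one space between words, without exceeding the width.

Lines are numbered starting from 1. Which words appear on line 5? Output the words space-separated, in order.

Line 1: ['kitchen', 'version'] (min_width=15, slack=1)
Line 2: ['large', 'sound'] (min_width=11, slack=5)
Line 3: ['angry', 'make', 'they'] (min_width=15, slack=1)
Line 4: ['wolf', 'salt', 'string'] (min_width=16, slack=0)
Line 5: ['you', 'network', 'this'] (min_width=16, slack=0)
Line 6: ['all', 'I'] (min_width=5, slack=11)

Answer: you network this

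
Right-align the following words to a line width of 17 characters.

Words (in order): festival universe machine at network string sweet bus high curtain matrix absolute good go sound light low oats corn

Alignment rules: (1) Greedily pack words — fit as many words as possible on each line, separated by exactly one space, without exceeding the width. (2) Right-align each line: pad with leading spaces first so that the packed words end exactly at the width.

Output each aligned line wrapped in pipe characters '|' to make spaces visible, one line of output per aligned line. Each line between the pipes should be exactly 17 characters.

Line 1: ['festival', 'universe'] (min_width=17, slack=0)
Line 2: ['machine', 'at'] (min_width=10, slack=7)
Line 3: ['network', 'string'] (min_width=14, slack=3)
Line 4: ['sweet', 'bus', 'high'] (min_width=14, slack=3)
Line 5: ['curtain', 'matrix'] (min_width=14, slack=3)
Line 6: ['absolute', 'good', 'go'] (min_width=16, slack=1)
Line 7: ['sound', 'light', 'low'] (min_width=15, slack=2)
Line 8: ['oats', 'corn'] (min_width=9, slack=8)

Answer: |festival universe|
|       machine at|
|   network string|
|   sweet bus high|
|   curtain matrix|
| absolute good go|
|  sound light low|
|        oats corn|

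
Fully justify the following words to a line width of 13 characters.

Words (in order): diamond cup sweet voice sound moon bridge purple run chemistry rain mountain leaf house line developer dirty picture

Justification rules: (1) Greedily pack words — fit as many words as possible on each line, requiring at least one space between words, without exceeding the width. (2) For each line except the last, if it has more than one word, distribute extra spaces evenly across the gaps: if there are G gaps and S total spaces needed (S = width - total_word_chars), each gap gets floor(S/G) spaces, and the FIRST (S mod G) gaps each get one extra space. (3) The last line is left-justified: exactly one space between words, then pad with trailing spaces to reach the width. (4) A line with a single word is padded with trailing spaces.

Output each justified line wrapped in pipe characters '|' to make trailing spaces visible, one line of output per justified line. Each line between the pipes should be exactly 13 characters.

Answer: |diamond   cup|
|sweet   voice|
|sound    moon|
|bridge purple|
|run chemistry|
|rain mountain|
|leaf    house|
|line         |
|developer    |
|dirty picture|

Derivation:
Line 1: ['diamond', 'cup'] (min_width=11, slack=2)
Line 2: ['sweet', 'voice'] (min_width=11, slack=2)
Line 3: ['sound', 'moon'] (min_width=10, slack=3)
Line 4: ['bridge', 'purple'] (min_width=13, slack=0)
Line 5: ['run', 'chemistry'] (min_width=13, slack=0)
Line 6: ['rain', 'mountain'] (min_width=13, slack=0)
Line 7: ['leaf', 'house'] (min_width=10, slack=3)
Line 8: ['line'] (min_width=4, slack=9)
Line 9: ['developer'] (min_width=9, slack=4)
Line 10: ['dirty', 'picture'] (min_width=13, slack=0)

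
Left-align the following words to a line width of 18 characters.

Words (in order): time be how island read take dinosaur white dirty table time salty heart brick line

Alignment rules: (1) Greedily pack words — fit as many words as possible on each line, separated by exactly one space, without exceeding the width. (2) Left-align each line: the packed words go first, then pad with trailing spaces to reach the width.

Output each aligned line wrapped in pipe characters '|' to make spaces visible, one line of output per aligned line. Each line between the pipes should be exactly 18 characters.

Line 1: ['time', 'be', 'how', 'island'] (min_width=18, slack=0)
Line 2: ['read', 'take', 'dinosaur'] (min_width=18, slack=0)
Line 3: ['white', 'dirty', 'table'] (min_width=17, slack=1)
Line 4: ['time', 'salty', 'heart'] (min_width=16, slack=2)
Line 5: ['brick', 'line'] (min_width=10, slack=8)

Answer: |time be how island|
|read take dinosaur|
|white dirty table |
|time salty heart  |
|brick line        |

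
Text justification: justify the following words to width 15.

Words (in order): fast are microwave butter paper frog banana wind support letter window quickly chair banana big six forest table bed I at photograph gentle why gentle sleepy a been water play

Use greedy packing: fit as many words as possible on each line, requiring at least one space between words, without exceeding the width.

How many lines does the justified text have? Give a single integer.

Answer: 14

Derivation:
Line 1: ['fast', 'are'] (min_width=8, slack=7)
Line 2: ['microwave'] (min_width=9, slack=6)
Line 3: ['butter', 'paper'] (min_width=12, slack=3)
Line 4: ['frog', 'banana'] (min_width=11, slack=4)
Line 5: ['wind', 'support'] (min_width=12, slack=3)
Line 6: ['letter', 'window'] (min_width=13, slack=2)
Line 7: ['quickly', 'chair'] (min_width=13, slack=2)
Line 8: ['banana', 'big', 'six'] (min_width=14, slack=1)
Line 9: ['forest', 'table'] (min_width=12, slack=3)
Line 10: ['bed', 'I', 'at'] (min_width=8, slack=7)
Line 11: ['photograph'] (min_width=10, slack=5)
Line 12: ['gentle', 'why'] (min_width=10, slack=5)
Line 13: ['gentle', 'sleepy', 'a'] (min_width=15, slack=0)
Line 14: ['been', 'water', 'play'] (min_width=15, slack=0)
Total lines: 14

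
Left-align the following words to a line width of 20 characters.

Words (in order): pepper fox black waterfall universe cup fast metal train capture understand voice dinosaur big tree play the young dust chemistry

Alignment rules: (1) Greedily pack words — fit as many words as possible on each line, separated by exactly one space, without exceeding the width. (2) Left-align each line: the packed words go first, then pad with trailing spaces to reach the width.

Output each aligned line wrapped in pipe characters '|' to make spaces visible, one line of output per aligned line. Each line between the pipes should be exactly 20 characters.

Line 1: ['pepper', 'fox', 'black'] (min_width=16, slack=4)
Line 2: ['waterfall', 'universe'] (min_width=18, slack=2)
Line 3: ['cup', 'fast', 'metal', 'train'] (min_width=20, slack=0)
Line 4: ['capture', 'understand'] (min_width=18, slack=2)
Line 5: ['voice', 'dinosaur', 'big'] (min_width=18, slack=2)
Line 6: ['tree', 'play', 'the', 'young'] (min_width=19, slack=1)
Line 7: ['dust', 'chemistry'] (min_width=14, slack=6)

Answer: |pepper fox black    |
|waterfall universe  |
|cup fast metal train|
|capture understand  |
|voice dinosaur big  |
|tree play the young |
|dust chemistry      |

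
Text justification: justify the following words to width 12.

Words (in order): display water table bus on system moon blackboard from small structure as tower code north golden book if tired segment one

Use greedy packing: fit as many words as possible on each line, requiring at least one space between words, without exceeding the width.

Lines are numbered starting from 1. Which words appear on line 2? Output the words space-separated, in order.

Answer: water table

Derivation:
Line 1: ['display'] (min_width=7, slack=5)
Line 2: ['water', 'table'] (min_width=11, slack=1)
Line 3: ['bus', 'on'] (min_width=6, slack=6)
Line 4: ['system', 'moon'] (min_width=11, slack=1)
Line 5: ['blackboard'] (min_width=10, slack=2)
Line 6: ['from', 'small'] (min_width=10, slack=2)
Line 7: ['structure', 'as'] (min_width=12, slack=0)
Line 8: ['tower', 'code'] (min_width=10, slack=2)
Line 9: ['north', 'golden'] (min_width=12, slack=0)
Line 10: ['book', 'if'] (min_width=7, slack=5)
Line 11: ['tired'] (min_width=5, slack=7)
Line 12: ['segment', 'one'] (min_width=11, slack=1)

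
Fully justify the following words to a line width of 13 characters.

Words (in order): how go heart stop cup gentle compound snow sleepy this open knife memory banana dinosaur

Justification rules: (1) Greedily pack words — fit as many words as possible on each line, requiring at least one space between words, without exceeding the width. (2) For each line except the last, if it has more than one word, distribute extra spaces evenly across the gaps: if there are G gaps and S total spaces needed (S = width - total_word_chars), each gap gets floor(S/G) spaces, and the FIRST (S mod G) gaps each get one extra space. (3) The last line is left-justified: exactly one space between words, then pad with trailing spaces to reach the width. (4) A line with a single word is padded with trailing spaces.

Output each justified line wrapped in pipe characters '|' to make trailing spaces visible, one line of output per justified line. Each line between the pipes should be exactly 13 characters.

Line 1: ['how', 'go', 'heart'] (min_width=12, slack=1)
Line 2: ['stop', 'cup'] (min_width=8, slack=5)
Line 3: ['gentle'] (min_width=6, slack=7)
Line 4: ['compound', 'snow'] (min_width=13, slack=0)
Line 5: ['sleepy', 'this'] (min_width=11, slack=2)
Line 6: ['open', 'knife'] (min_width=10, slack=3)
Line 7: ['memory', 'banana'] (min_width=13, slack=0)
Line 8: ['dinosaur'] (min_width=8, slack=5)

Answer: |how  go heart|
|stop      cup|
|gentle       |
|compound snow|
|sleepy   this|
|open    knife|
|memory banana|
|dinosaur     |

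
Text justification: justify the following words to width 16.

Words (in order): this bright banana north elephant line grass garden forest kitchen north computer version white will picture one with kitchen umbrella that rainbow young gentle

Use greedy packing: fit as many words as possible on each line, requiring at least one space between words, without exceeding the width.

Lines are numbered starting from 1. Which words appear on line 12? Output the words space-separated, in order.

Answer: gentle

Derivation:
Line 1: ['this', 'bright'] (min_width=11, slack=5)
Line 2: ['banana', 'north'] (min_width=12, slack=4)
Line 3: ['elephant', 'line'] (min_width=13, slack=3)
Line 4: ['grass', 'garden'] (min_width=12, slack=4)
Line 5: ['forest', 'kitchen'] (min_width=14, slack=2)
Line 6: ['north', 'computer'] (min_width=14, slack=2)
Line 7: ['version', 'white'] (min_width=13, slack=3)
Line 8: ['will', 'picture', 'one'] (min_width=16, slack=0)
Line 9: ['with', 'kitchen'] (min_width=12, slack=4)
Line 10: ['umbrella', 'that'] (min_width=13, slack=3)
Line 11: ['rainbow', 'young'] (min_width=13, slack=3)
Line 12: ['gentle'] (min_width=6, slack=10)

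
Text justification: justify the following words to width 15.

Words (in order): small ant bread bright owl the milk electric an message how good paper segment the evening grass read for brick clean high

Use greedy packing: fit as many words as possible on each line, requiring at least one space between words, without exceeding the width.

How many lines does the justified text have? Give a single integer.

Answer: 9

Derivation:
Line 1: ['small', 'ant', 'bread'] (min_width=15, slack=0)
Line 2: ['bright', 'owl', 'the'] (min_width=14, slack=1)
Line 3: ['milk', 'electric'] (min_width=13, slack=2)
Line 4: ['an', 'message', 'how'] (min_width=14, slack=1)
Line 5: ['good', 'paper'] (min_width=10, slack=5)
Line 6: ['segment', 'the'] (min_width=11, slack=4)
Line 7: ['evening', 'grass'] (min_width=13, slack=2)
Line 8: ['read', 'for', 'brick'] (min_width=14, slack=1)
Line 9: ['clean', 'high'] (min_width=10, slack=5)
Total lines: 9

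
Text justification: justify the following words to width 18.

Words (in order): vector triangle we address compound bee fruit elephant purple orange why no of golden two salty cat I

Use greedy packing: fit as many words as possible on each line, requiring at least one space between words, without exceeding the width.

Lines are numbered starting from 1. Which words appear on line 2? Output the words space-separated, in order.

Answer: address compound

Derivation:
Line 1: ['vector', 'triangle', 'we'] (min_width=18, slack=0)
Line 2: ['address', 'compound'] (min_width=16, slack=2)
Line 3: ['bee', 'fruit', 'elephant'] (min_width=18, slack=0)
Line 4: ['purple', 'orange', 'why'] (min_width=17, slack=1)
Line 5: ['no', 'of', 'golden', 'two'] (min_width=16, slack=2)
Line 6: ['salty', 'cat', 'I'] (min_width=11, slack=7)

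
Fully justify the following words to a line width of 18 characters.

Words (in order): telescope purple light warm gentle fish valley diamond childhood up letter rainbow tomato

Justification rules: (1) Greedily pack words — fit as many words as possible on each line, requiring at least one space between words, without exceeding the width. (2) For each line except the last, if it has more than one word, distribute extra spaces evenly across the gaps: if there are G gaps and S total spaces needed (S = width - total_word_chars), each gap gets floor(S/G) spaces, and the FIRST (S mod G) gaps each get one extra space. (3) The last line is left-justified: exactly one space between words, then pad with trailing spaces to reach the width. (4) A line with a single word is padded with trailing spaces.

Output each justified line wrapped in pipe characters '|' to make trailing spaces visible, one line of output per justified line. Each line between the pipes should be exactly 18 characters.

Answer: |telescope   purple|
|light  warm gentle|
|fish        valley|
|diamond  childhood|
|up  letter rainbow|
|tomato            |

Derivation:
Line 1: ['telescope', 'purple'] (min_width=16, slack=2)
Line 2: ['light', 'warm', 'gentle'] (min_width=17, slack=1)
Line 3: ['fish', 'valley'] (min_width=11, slack=7)
Line 4: ['diamond', 'childhood'] (min_width=17, slack=1)
Line 5: ['up', 'letter', 'rainbow'] (min_width=17, slack=1)
Line 6: ['tomato'] (min_width=6, slack=12)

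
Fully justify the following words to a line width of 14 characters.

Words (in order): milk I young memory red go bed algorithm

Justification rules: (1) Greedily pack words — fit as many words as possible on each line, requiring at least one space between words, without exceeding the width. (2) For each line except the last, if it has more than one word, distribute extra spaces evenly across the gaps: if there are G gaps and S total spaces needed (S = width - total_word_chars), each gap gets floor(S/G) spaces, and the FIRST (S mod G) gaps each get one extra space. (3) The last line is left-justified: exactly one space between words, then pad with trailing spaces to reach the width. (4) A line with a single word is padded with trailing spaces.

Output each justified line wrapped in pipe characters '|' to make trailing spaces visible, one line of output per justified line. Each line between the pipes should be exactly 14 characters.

Answer: |milk  I  young|
|memory  red go|
|bed algorithm |

Derivation:
Line 1: ['milk', 'I', 'young'] (min_width=12, slack=2)
Line 2: ['memory', 'red', 'go'] (min_width=13, slack=1)
Line 3: ['bed', 'algorithm'] (min_width=13, slack=1)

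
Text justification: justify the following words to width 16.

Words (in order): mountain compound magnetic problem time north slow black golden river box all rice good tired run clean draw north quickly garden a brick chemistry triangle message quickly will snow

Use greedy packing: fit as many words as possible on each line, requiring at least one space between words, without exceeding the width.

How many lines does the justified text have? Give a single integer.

Line 1: ['mountain'] (min_width=8, slack=8)
Line 2: ['compound'] (min_width=8, slack=8)
Line 3: ['magnetic', 'problem'] (min_width=16, slack=0)
Line 4: ['time', 'north', 'slow'] (min_width=15, slack=1)
Line 5: ['black', 'golden'] (min_width=12, slack=4)
Line 6: ['river', 'box', 'all'] (min_width=13, slack=3)
Line 7: ['rice', 'good', 'tired'] (min_width=15, slack=1)
Line 8: ['run', 'clean', 'draw'] (min_width=14, slack=2)
Line 9: ['north', 'quickly'] (min_width=13, slack=3)
Line 10: ['garden', 'a', 'brick'] (min_width=14, slack=2)
Line 11: ['chemistry'] (min_width=9, slack=7)
Line 12: ['triangle', 'message'] (min_width=16, slack=0)
Line 13: ['quickly', 'will'] (min_width=12, slack=4)
Line 14: ['snow'] (min_width=4, slack=12)
Total lines: 14

Answer: 14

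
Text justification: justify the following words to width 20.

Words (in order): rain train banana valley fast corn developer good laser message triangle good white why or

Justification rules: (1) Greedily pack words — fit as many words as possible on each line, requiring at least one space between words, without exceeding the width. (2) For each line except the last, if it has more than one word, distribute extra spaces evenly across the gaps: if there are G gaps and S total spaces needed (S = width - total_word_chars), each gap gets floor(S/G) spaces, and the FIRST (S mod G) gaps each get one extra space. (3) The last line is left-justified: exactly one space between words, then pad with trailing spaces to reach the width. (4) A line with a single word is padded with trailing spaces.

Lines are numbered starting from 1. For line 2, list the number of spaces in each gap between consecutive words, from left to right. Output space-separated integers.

Answer: 3 3

Derivation:
Line 1: ['rain', 'train', 'banana'] (min_width=17, slack=3)
Line 2: ['valley', 'fast', 'corn'] (min_width=16, slack=4)
Line 3: ['developer', 'good', 'laser'] (min_width=20, slack=0)
Line 4: ['message', 'triangle'] (min_width=16, slack=4)
Line 5: ['good', 'white', 'why', 'or'] (min_width=17, slack=3)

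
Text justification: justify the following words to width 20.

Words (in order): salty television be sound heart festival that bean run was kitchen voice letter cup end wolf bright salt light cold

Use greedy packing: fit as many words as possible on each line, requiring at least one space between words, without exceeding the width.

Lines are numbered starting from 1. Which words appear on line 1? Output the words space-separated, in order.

Line 1: ['salty', 'television', 'be'] (min_width=19, slack=1)
Line 2: ['sound', 'heart', 'festival'] (min_width=20, slack=0)
Line 3: ['that', 'bean', 'run', 'was'] (min_width=17, slack=3)
Line 4: ['kitchen', 'voice', 'letter'] (min_width=20, slack=0)
Line 5: ['cup', 'end', 'wolf', 'bright'] (min_width=19, slack=1)
Line 6: ['salt', 'light', 'cold'] (min_width=15, slack=5)

Answer: salty television be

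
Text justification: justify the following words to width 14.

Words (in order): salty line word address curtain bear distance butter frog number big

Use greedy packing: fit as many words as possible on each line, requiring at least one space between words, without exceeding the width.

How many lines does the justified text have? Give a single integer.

Line 1: ['salty', 'line'] (min_width=10, slack=4)
Line 2: ['word', 'address'] (min_width=12, slack=2)
Line 3: ['curtain', 'bear'] (min_width=12, slack=2)
Line 4: ['distance'] (min_width=8, slack=6)
Line 5: ['butter', 'frog'] (min_width=11, slack=3)
Line 6: ['number', 'big'] (min_width=10, slack=4)
Total lines: 6

Answer: 6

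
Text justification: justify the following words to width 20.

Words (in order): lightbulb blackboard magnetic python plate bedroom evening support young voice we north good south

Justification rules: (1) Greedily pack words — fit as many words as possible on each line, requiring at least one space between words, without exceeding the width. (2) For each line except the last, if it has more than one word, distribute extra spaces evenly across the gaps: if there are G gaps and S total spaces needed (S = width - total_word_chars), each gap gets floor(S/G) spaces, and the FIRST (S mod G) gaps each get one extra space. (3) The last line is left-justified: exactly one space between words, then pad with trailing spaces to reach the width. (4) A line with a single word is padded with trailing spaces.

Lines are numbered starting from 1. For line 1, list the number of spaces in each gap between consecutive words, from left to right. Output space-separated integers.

Answer: 1

Derivation:
Line 1: ['lightbulb', 'blackboard'] (min_width=20, slack=0)
Line 2: ['magnetic', 'python'] (min_width=15, slack=5)
Line 3: ['plate', 'bedroom'] (min_width=13, slack=7)
Line 4: ['evening', 'support'] (min_width=15, slack=5)
Line 5: ['young', 'voice', 'we', 'north'] (min_width=20, slack=0)
Line 6: ['good', 'south'] (min_width=10, slack=10)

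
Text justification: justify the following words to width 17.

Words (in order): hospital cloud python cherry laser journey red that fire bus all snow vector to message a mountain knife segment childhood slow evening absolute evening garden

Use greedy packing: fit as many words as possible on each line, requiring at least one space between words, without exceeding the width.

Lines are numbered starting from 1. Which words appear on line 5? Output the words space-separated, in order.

Answer: snow vector to

Derivation:
Line 1: ['hospital', 'cloud'] (min_width=14, slack=3)
Line 2: ['python', 'cherry'] (min_width=13, slack=4)
Line 3: ['laser', 'journey', 'red'] (min_width=17, slack=0)
Line 4: ['that', 'fire', 'bus', 'all'] (min_width=17, slack=0)
Line 5: ['snow', 'vector', 'to'] (min_width=14, slack=3)
Line 6: ['message', 'a'] (min_width=9, slack=8)
Line 7: ['mountain', 'knife'] (min_width=14, slack=3)
Line 8: ['segment', 'childhood'] (min_width=17, slack=0)
Line 9: ['slow', 'evening'] (min_width=12, slack=5)
Line 10: ['absolute', 'evening'] (min_width=16, slack=1)
Line 11: ['garden'] (min_width=6, slack=11)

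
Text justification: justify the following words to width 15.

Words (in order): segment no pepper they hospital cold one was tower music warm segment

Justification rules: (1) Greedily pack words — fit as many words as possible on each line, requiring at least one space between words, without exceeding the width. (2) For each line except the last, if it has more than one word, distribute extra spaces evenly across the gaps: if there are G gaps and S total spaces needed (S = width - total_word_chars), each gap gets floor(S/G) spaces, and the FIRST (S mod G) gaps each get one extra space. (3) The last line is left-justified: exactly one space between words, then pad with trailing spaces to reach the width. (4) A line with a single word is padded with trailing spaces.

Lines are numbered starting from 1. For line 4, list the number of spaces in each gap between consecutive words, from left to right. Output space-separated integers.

Line 1: ['segment', 'no'] (min_width=10, slack=5)
Line 2: ['pepper', 'they'] (min_width=11, slack=4)
Line 3: ['hospital', 'cold'] (min_width=13, slack=2)
Line 4: ['one', 'was', 'tower'] (min_width=13, slack=2)
Line 5: ['music', 'warm'] (min_width=10, slack=5)
Line 6: ['segment'] (min_width=7, slack=8)

Answer: 2 2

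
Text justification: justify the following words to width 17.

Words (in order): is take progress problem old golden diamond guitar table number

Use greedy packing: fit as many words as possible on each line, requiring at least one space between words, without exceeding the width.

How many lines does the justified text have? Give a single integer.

Line 1: ['is', 'take', 'progress'] (min_width=16, slack=1)
Line 2: ['problem', 'old'] (min_width=11, slack=6)
Line 3: ['golden', 'diamond'] (min_width=14, slack=3)
Line 4: ['guitar', 'table'] (min_width=12, slack=5)
Line 5: ['number'] (min_width=6, slack=11)
Total lines: 5

Answer: 5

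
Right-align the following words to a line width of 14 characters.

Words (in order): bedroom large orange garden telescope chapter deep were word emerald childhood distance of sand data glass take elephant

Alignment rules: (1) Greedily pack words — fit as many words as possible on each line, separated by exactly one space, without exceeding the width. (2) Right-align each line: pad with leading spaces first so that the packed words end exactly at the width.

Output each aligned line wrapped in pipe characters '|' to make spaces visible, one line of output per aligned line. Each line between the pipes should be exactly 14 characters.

Answer: | bedroom large|
| orange garden|
|     telescope|
|  chapter deep|
|     were word|
|       emerald|
|     childhood|
|   distance of|
|     sand data|
|    glass take|
|      elephant|

Derivation:
Line 1: ['bedroom', 'large'] (min_width=13, slack=1)
Line 2: ['orange', 'garden'] (min_width=13, slack=1)
Line 3: ['telescope'] (min_width=9, slack=5)
Line 4: ['chapter', 'deep'] (min_width=12, slack=2)
Line 5: ['were', 'word'] (min_width=9, slack=5)
Line 6: ['emerald'] (min_width=7, slack=7)
Line 7: ['childhood'] (min_width=9, slack=5)
Line 8: ['distance', 'of'] (min_width=11, slack=3)
Line 9: ['sand', 'data'] (min_width=9, slack=5)
Line 10: ['glass', 'take'] (min_width=10, slack=4)
Line 11: ['elephant'] (min_width=8, slack=6)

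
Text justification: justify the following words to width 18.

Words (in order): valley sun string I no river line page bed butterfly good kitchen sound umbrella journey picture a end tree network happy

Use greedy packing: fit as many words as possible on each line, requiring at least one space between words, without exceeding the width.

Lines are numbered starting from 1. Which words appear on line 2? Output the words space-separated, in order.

Line 1: ['valley', 'sun', 'string'] (min_width=17, slack=1)
Line 2: ['I', 'no', 'river', 'line'] (min_width=15, slack=3)
Line 3: ['page', 'bed', 'butterfly'] (min_width=18, slack=0)
Line 4: ['good', 'kitchen', 'sound'] (min_width=18, slack=0)
Line 5: ['umbrella', 'journey'] (min_width=16, slack=2)
Line 6: ['picture', 'a', 'end', 'tree'] (min_width=18, slack=0)
Line 7: ['network', 'happy'] (min_width=13, slack=5)

Answer: I no river line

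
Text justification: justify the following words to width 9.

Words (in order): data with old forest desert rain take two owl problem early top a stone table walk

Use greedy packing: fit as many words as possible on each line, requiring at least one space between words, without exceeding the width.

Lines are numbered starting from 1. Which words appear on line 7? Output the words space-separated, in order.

Answer: problem

Derivation:
Line 1: ['data', 'with'] (min_width=9, slack=0)
Line 2: ['old'] (min_width=3, slack=6)
Line 3: ['forest'] (min_width=6, slack=3)
Line 4: ['desert'] (min_width=6, slack=3)
Line 5: ['rain', 'take'] (min_width=9, slack=0)
Line 6: ['two', 'owl'] (min_width=7, slack=2)
Line 7: ['problem'] (min_width=7, slack=2)
Line 8: ['early', 'top'] (min_width=9, slack=0)
Line 9: ['a', 'stone'] (min_width=7, slack=2)
Line 10: ['table'] (min_width=5, slack=4)
Line 11: ['walk'] (min_width=4, slack=5)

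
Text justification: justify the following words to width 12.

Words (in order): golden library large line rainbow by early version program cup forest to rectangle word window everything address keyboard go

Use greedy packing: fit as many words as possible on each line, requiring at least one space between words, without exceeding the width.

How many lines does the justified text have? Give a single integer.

Answer: 13

Derivation:
Line 1: ['golden'] (min_width=6, slack=6)
Line 2: ['library'] (min_width=7, slack=5)
Line 3: ['large', 'line'] (min_width=10, slack=2)
Line 4: ['rainbow', 'by'] (min_width=10, slack=2)
Line 5: ['early'] (min_width=5, slack=7)
Line 6: ['version'] (min_width=7, slack=5)
Line 7: ['program', 'cup'] (min_width=11, slack=1)
Line 8: ['forest', 'to'] (min_width=9, slack=3)
Line 9: ['rectangle'] (min_width=9, slack=3)
Line 10: ['word', 'window'] (min_width=11, slack=1)
Line 11: ['everything'] (min_width=10, slack=2)
Line 12: ['address'] (min_width=7, slack=5)
Line 13: ['keyboard', 'go'] (min_width=11, slack=1)
Total lines: 13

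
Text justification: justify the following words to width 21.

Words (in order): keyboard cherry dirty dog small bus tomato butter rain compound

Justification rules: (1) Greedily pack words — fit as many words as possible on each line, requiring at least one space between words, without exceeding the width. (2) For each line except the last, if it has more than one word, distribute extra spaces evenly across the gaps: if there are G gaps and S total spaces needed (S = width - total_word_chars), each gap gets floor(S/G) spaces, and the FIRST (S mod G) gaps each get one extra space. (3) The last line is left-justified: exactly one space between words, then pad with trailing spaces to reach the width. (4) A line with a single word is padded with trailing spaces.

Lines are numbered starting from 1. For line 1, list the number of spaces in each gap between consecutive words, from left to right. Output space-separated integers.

Line 1: ['keyboard', 'cherry', 'dirty'] (min_width=21, slack=0)
Line 2: ['dog', 'small', 'bus', 'tomato'] (min_width=20, slack=1)
Line 3: ['butter', 'rain', 'compound'] (min_width=20, slack=1)

Answer: 1 1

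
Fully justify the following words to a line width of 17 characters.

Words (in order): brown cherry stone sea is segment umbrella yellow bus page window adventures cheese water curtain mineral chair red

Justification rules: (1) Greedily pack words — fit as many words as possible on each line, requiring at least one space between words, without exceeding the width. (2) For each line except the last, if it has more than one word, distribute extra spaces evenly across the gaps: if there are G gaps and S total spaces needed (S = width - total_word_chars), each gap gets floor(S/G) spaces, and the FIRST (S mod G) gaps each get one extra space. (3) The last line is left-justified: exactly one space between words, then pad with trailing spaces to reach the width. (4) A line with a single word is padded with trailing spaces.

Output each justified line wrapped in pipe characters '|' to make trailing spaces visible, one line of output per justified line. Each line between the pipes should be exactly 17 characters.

Answer: |brown      cherry|
|stone    sea   is|
|segment  umbrella|
|yellow  bus  page|
|window adventures|
|cheese      water|
|curtain   mineral|
|chair red        |

Derivation:
Line 1: ['brown', 'cherry'] (min_width=12, slack=5)
Line 2: ['stone', 'sea', 'is'] (min_width=12, slack=5)
Line 3: ['segment', 'umbrella'] (min_width=16, slack=1)
Line 4: ['yellow', 'bus', 'page'] (min_width=15, slack=2)
Line 5: ['window', 'adventures'] (min_width=17, slack=0)
Line 6: ['cheese', 'water'] (min_width=12, slack=5)
Line 7: ['curtain', 'mineral'] (min_width=15, slack=2)
Line 8: ['chair', 'red'] (min_width=9, slack=8)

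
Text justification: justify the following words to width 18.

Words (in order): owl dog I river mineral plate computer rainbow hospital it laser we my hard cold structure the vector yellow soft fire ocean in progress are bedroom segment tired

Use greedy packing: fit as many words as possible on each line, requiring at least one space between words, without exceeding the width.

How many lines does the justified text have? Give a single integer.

Line 1: ['owl', 'dog', 'I', 'river'] (min_width=15, slack=3)
Line 2: ['mineral', 'plate'] (min_width=13, slack=5)
Line 3: ['computer', 'rainbow'] (min_width=16, slack=2)
Line 4: ['hospital', 'it', 'laser'] (min_width=17, slack=1)
Line 5: ['we', 'my', 'hard', 'cold'] (min_width=15, slack=3)
Line 6: ['structure', 'the'] (min_width=13, slack=5)
Line 7: ['vector', 'yellow', 'soft'] (min_width=18, slack=0)
Line 8: ['fire', 'ocean', 'in'] (min_width=13, slack=5)
Line 9: ['progress', 'are'] (min_width=12, slack=6)
Line 10: ['bedroom', 'segment'] (min_width=15, slack=3)
Line 11: ['tired'] (min_width=5, slack=13)
Total lines: 11

Answer: 11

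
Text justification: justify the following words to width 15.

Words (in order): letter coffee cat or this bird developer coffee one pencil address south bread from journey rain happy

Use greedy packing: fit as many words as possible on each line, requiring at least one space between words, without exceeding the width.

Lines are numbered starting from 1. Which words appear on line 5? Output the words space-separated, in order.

Answer: pencil address

Derivation:
Line 1: ['letter', 'coffee'] (min_width=13, slack=2)
Line 2: ['cat', 'or', 'this'] (min_width=11, slack=4)
Line 3: ['bird', 'developer'] (min_width=14, slack=1)
Line 4: ['coffee', 'one'] (min_width=10, slack=5)
Line 5: ['pencil', 'address'] (min_width=14, slack=1)
Line 6: ['south', 'bread'] (min_width=11, slack=4)
Line 7: ['from', 'journey'] (min_width=12, slack=3)
Line 8: ['rain', 'happy'] (min_width=10, slack=5)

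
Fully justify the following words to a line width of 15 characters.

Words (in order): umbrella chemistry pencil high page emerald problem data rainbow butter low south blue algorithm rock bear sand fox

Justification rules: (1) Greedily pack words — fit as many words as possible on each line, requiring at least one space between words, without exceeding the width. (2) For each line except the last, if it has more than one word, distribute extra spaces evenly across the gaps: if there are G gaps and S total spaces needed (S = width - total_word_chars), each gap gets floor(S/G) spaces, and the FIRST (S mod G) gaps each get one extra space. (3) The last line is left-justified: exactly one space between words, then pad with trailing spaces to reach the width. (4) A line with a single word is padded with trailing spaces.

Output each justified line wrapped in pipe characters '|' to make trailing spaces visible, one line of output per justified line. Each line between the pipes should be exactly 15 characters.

Answer: |umbrella       |
|chemistry      |
|pencil     high|
|page    emerald|
|problem    data|
|rainbow  butter|
|low  south blue|
|algorithm  rock|
|bear sand fox  |

Derivation:
Line 1: ['umbrella'] (min_width=8, slack=7)
Line 2: ['chemistry'] (min_width=9, slack=6)
Line 3: ['pencil', 'high'] (min_width=11, slack=4)
Line 4: ['page', 'emerald'] (min_width=12, slack=3)
Line 5: ['problem', 'data'] (min_width=12, slack=3)
Line 6: ['rainbow', 'butter'] (min_width=14, slack=1)
Line 7: ['low', 'south', 'blue'] (min_width=14, slack=1)
Line 8: ['algorithm', 'rock'] (min_width=14, slack=1)
Line 9: ['bear', 'sand', 'fox'] (min_width=13, slack=2)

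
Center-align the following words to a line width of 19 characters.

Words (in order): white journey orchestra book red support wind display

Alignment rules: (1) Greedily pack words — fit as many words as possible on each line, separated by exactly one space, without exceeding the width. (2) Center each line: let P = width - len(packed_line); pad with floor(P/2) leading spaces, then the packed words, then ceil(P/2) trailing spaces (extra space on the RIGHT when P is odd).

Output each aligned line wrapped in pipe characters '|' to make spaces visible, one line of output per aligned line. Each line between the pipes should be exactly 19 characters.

Line 1: ['white', 'journey'] (min_width=13, slack=6)
Line 2: ['orchestra', 'book', 'red'] (min_width=18, slack=1)
Line 3: ['support', 'wind'] (min_width=12, slack=7)
Line 4: ['display'] (min_width=7, slack=12)

Answer: |   white journey   |
|orchestra book red |
|   support wind    |
|      display      |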